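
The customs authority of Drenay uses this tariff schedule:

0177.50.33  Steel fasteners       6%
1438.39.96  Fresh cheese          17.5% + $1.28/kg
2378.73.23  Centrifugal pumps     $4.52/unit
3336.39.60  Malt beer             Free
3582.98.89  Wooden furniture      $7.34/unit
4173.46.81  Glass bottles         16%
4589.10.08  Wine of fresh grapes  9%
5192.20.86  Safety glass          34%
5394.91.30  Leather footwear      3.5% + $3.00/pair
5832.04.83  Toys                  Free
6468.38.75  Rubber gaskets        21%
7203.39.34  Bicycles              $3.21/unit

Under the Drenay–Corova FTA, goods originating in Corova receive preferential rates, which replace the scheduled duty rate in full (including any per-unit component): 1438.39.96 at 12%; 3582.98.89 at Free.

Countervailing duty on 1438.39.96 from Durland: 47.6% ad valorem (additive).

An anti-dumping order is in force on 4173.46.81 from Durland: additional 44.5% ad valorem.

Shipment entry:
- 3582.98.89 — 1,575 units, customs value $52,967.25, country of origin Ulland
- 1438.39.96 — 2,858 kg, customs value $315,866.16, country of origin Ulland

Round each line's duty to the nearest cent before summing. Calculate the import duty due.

$70,495.32

Line 1 (3582.98.89, Ulland, 1,575 units, $52,967.25):
Base rate for 3582.98.89 is $7.34/unit.
3582.98.89 has an FTA preferential rate, but origin Ulland is not Corova; base rate stands.
Duty = 1,575 × $7.34 = $11,560.50.
Line 2 (1438.39.96, Ulland, 2,858 kg, $315,866.16):
Base rate for 1438.39.96 is 17.5% + $1.28/kg.
1438.39.96 has an FTA preferential rate, but origin Ulland is not Corova; base rate stands.
The additional-duty order on 1438.39.96 targets Durland, not Ulland; it does not apply.
Duty = $315,866.16 × 17.5% + 2,858 × $1.28 = $58,934.82.
Total = $11,560.50 + $58,934.82 = $70,495.32.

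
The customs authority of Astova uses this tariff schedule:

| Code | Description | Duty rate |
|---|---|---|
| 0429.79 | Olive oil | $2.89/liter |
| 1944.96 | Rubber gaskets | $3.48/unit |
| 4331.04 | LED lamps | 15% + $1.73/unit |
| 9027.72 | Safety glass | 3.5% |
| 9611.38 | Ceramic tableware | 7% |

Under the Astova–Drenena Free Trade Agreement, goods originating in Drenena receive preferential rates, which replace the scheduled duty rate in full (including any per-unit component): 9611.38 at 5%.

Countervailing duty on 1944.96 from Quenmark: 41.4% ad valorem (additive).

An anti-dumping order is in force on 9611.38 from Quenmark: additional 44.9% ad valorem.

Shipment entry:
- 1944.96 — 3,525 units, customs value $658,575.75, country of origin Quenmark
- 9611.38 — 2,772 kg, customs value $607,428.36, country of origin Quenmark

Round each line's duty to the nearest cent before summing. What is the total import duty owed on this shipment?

$600,172.68

Line 1 (1944.96, Quenmark, 3,525 units, $658,575.75):
Base rate for 1944.96 is $3.48/unit.
Additional duty on 1944.96 from Quenmark: +41.4% ad valorem. Applied ad valorem rate = 41.4%.
Duty = $658,575.75 × 41.4% + 3,525 × $3.48 = $284,917.36.
Line 2 (9611.38, Quenmark, 2,772 kg, $607,428.36):
Base rate for 9611.38 is 7%.
9611.38 has an FTA preferential rate, but origin Quenmark is not Drenena; base rate stands.
Additional duty on 9611.38 from Quenmark: +44.9%. Applied ad valorem rate: 7% + 44.9% = 51.9%.
Duty = $607,428.36 × 51.9% = $315,255.32.
Total = $284,917.36 + $315,255.32 = $600,172.68.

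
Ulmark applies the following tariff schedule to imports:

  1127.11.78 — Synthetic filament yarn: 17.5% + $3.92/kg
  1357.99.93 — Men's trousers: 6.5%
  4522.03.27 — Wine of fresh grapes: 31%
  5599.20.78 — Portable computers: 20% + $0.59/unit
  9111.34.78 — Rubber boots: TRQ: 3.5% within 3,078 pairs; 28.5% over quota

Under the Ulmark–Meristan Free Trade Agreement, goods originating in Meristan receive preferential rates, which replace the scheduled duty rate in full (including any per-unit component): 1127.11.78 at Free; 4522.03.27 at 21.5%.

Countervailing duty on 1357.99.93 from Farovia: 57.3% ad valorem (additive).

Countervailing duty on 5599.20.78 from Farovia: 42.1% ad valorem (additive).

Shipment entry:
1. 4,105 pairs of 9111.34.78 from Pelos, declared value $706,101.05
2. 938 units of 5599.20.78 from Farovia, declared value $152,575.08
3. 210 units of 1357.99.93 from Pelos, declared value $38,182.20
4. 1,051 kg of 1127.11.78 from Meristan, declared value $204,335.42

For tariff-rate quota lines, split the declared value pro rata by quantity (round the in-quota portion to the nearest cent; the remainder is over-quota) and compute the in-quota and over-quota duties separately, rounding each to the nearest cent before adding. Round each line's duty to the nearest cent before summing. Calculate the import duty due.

$166,661.49

Line 1 (9111.34.78, Pelos, 4,105 pairs, $706,101.05):
Code 9111.34.78 is under a tariff-rate quota (threshold 3,078 pairs). In-quota: 3,078 pairs at 3.5%; over-quota: 1,027 pairs at 28.5%.
Pro-rata value split: in-quota = $706,101.05 × 3,078/4,105 = $529,446.78; over-quota = $706,101.05 − $529,446.78 = $176,654.27.
In-quota duty = $529,446.78 × 3.5% = $18,530.64. Over-quota duty = $176,654.27 × 28.5% = $50,346.47.
Line duty = $18,530.64 + $50,346.47 = $68,877.11.
Line 2 (5599.20.78, Farovia, 938 units, $152,575.08):
Base rate for 5599.20.78 is 20% + $0.59/unit.
Additional duty on 5599.20.78 from Farovia: +42.1%. Applied ad valorem rate: 20% + 42.1% = 62.1%.
Duty = $152,575.08 × 62.1% + 938 × $0.59 = $95,302.54.
Line 3 (1357.99.93, Pelos, 210 units, $38,182.20):
Base rate for 1357.99.93 is 6.5%.
The additional-duty order on 1357.99.93 targets Farovia, not Pelos; it does not apply.
Duty = $38,182.20 × 6.5% = $2,481.84.
Line 4 (1127.11.78, Meristan, 1,051 kg, $204,335.42):
Base rate for 1127.11.78 is 17.5% + $3.92/kg.
Origin Meristan qualifies under the Ulmark–Meristan agreement and 1127.11.78 is covered: preferential rate Free applies instead.
Duty = $204,335.42 × 0% = $0.00.
Total = $68,877.11 + $95,302.54 + $2,481.84 + $0.00 = $166,661.49.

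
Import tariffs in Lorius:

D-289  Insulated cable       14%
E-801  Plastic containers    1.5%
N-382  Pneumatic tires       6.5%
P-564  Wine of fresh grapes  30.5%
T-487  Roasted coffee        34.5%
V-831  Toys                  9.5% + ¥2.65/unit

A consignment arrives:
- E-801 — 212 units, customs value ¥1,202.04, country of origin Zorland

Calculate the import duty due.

¥18.03

Line 1 (E-801, Zorland, 212 units, ¥1,202.04):
Base rate for E-801 is 1.5%.
Duty = ¥1,202.04 × 1.5% = ¥18.03.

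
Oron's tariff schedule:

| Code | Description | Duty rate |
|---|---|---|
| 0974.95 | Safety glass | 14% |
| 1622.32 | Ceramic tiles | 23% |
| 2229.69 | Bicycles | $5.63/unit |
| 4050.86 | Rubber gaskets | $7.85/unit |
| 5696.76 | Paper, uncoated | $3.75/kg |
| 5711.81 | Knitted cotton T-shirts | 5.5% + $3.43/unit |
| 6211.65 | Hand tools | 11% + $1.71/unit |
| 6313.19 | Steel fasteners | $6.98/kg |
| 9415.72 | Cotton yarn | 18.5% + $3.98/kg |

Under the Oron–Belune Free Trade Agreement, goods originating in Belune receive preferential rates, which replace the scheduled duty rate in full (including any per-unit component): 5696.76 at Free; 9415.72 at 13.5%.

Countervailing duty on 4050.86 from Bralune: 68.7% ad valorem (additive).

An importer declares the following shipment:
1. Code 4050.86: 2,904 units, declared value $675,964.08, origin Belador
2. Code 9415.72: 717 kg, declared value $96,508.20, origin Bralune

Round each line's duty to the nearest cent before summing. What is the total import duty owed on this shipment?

$43,504.08

Line 1 (4050.86, Belador, 2,904 units, $675,964.08):
Base rate for 4050.86 is $7.85/unit.
The additional-duty order on 4050.86 targets Bralune, not Belador; it does not apply.
Duty = 2,904 × $7.85 = $22,796.40.
Line 2 (9415.72, Bralune, 717 kg, $96,508.20):
Base rate for 9415.72 is 18.5% + $3.98/kg.
9415.72 has an FTA preferential rate, but origin Bralune is not Belune; base rate stands.
Duty = $96,508.20 × 18.5% + 717 × $3.98 = $20,707.68.
Total = $22,796.40 + $20,707.68 = $43,504.08.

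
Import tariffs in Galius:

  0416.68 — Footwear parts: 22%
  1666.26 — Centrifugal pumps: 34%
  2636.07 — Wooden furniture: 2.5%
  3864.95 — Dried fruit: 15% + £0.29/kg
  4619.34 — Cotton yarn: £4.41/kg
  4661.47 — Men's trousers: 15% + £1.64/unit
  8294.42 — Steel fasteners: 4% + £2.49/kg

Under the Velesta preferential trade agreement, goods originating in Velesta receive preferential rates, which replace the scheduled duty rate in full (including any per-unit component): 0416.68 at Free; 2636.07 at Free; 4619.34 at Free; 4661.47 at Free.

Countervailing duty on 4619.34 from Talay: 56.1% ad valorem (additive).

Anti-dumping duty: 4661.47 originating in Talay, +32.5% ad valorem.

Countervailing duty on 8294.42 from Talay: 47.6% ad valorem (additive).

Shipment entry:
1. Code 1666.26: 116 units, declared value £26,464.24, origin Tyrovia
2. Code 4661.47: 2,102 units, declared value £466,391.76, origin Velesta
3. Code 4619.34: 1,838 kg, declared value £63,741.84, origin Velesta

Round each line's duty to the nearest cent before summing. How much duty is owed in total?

£8,997.84

Line 1 (1666.26, Tyrovia, 116 units, £26,464.24):
Base rate for 1666.26 is 34%.
Duty = £26,464.24 × 34% = £8,997.84.
Line 2 (4661.47, Velesta, 2,102 units, £466,391.76):
Base rate for 4661.47 is 15% + £1.64/unit.
Origin Velesta qualifies under the Galius–Velesta agreement and 4661.47 is covered: preferential rate Free applies instead.
The additional-duty order on 4661.47 targets Talay, not Velesta; it does not apply.
Duty = £466,391.76 × 0% = £0.00.
Line 3 (4619.34, Velesta, 1,838 kg, £63,741.84):
Base rate for 4619.34 is £4.41/kg.
Origin Velesta qualifies under the Galius–Velesta agreement and 4619.34 is covered: preferential rate Free applies instead.
The additional-duty order on 4619.34 targets Talay, not Velesta; it does not apply.
Duty = £63,741.84 × 0% = £0.00.
Total = £8,997.84 + £0.00 + £0.00 = £8,997.84.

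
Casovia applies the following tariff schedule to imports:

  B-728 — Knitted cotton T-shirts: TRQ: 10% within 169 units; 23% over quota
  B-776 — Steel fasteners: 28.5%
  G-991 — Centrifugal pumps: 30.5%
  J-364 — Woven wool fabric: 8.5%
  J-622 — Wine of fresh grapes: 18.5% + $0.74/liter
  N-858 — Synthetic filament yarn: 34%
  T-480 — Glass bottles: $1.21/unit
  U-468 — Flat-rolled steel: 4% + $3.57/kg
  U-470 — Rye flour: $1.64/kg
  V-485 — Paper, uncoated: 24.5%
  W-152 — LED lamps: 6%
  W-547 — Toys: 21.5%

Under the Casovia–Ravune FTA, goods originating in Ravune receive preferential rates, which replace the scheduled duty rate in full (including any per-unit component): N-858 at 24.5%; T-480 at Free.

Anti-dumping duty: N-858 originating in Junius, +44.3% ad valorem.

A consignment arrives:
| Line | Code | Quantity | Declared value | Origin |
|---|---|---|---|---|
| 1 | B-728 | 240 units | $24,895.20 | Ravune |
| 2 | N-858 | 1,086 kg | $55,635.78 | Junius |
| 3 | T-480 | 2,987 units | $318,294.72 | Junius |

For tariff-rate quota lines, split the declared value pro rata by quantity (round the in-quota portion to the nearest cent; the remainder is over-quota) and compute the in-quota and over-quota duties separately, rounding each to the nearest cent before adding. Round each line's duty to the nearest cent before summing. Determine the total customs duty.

$50,624.04

Line 1 (B-728, Ravune, 240 units, $24,895.20):
Code B-728 is under a tariff-rate quota (threshold 169 units). In-quota: 169 units at 10%; over-quota: 71 units at 23%.
Pro-rata value split: in-quota = $24,895.20 × 169/240 = $17,530.37; over-quota = $24,895.20 − $17,530.37 = $7,364.83.
In-quota duty = $17,530.37 × 10% = $1,753.04. Over-quota duty = $7,364.83 × 23% = $1,693.91.
Line duty = $1,753.04 + $1,693.91 = $3,446.95.
Line 2 (N-858, Junius, 1,086 kg, $55,635.78):
Base rate for N-858 is 34%.
N-858 has an FTA preferential rate, but origin Junius is not Ravune; base rate stands.
Additional duty on N-858 from Junius: +44.3%. Applied ad valorem rate: 34% + 44.3% = 78.3%.
Duty = $55,635.78 × 78.3% = $43,562.82.
Line 3 (T-480, Junius, 2,987 units, $318,294.72):
Base rate for T-480 is $1.21/unit.
T-480 has an FTA preferential rate, but origin Junius is not Ravune; base rate stands.
Duty = 2,987 × $1.21 = $3,614.27.
Total = $3,446.95 + $43,562.82 + $3,614.27 = $50,624.04.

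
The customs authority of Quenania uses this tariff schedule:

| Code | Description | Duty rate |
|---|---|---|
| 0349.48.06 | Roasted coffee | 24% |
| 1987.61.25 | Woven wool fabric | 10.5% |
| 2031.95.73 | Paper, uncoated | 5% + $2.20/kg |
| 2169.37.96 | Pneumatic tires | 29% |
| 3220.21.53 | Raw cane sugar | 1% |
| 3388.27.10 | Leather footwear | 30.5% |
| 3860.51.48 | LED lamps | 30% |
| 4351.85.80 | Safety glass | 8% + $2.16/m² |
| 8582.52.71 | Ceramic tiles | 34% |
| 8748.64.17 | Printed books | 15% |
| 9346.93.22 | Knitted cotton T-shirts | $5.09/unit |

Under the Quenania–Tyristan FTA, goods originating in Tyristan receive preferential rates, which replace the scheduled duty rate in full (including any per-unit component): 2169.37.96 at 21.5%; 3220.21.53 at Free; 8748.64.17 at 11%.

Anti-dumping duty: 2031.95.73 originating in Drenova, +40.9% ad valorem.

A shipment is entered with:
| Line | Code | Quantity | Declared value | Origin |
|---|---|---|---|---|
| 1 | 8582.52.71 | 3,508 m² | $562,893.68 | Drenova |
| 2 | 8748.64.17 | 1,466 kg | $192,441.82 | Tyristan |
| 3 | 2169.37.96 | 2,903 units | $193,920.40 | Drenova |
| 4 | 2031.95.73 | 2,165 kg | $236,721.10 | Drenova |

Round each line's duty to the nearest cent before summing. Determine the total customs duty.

Line 1 (8582.52.71, Drenova, 3,508 m², $562,893.68):
Base rate for 8582.52.71 is 34%.
Duty = $562,893.68 × 34% = $191,383.85.
Line 2 (8748.64.17, Tyristan, 1,466 kg, $192,441.82):
Base rate for 8748.64.17 is 15%.
Origin Tyristan qualifies under the Quenania–Tyristan agreement and 8748.64.17 is covered: preferential rate 11% applies instead.
Duty = $192,441.82 × 11% = $21,168.60.
Line 3 (2169.37.96, Drenova, 2,903 units, $193,920.40):
Base rate for 2169.37.96 is 29%.
2169.37.96 has an FTA preferential rate, but origin Drenova is not Tyristan; base rate stands.
Duty = $193,920.40 × 29% = $56,236.92.
Line 4 (2031.95.73, Drenova, 2,165 kg, $236,721.10):
Base rate for 2031.95.73 is 5% + $2.20/kg.
Additional duty on 2031.95.73 from Drenova: +40.9%. Applied ad valorem rate: 5% + 40.9% = 45.9%.
Duty = $236,721.10 × 45.9% + 2,165 × $2.20 = $113,417.98.
Total = $191,383.85 + $21,168.60 + $56,236.92 + $113,417.98 = $382,207.35.

$382,207.35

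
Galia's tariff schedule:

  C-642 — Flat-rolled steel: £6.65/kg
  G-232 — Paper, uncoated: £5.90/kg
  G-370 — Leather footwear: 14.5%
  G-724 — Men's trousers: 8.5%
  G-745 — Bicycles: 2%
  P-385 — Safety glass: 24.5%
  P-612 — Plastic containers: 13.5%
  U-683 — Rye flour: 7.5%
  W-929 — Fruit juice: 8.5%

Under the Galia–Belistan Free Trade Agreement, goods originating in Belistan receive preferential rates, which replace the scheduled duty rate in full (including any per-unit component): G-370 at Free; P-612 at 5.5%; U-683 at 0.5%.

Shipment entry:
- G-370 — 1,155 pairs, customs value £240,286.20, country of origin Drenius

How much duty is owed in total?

£34,841.50

Line 1 (G-370, Drenius, 1,155 pairs, £240,286.20):
Base rate for G-370 is 14.5%.
G-370 has an FTA preferential rate, but origin Drenius is not Belistan; base rate stands.
Duty = £240,286.20 × 14.5% = £34,841.50.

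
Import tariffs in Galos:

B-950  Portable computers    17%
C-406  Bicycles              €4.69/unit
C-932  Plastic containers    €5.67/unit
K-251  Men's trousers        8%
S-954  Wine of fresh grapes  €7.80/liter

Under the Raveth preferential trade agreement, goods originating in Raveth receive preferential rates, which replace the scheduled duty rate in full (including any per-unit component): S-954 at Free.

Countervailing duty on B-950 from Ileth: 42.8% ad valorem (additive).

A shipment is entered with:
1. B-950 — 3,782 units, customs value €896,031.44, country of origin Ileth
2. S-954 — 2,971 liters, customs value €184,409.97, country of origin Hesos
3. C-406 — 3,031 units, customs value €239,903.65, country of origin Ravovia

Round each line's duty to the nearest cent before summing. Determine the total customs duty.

€573,215.99

Line 1 (B-950, Ileth, 3,782 units, €896,031.44):
Base rate for B-950 is 17%.
Additional duty on B-950 from Ileth: +42.8%. Applied ad valorem rate: 17% + 42.8% = 59.8%.
Duty = €896,031.44 × 59.8% = €535,826.80.
Line 2 (S-954, Hesos, 2,971 liters, €184,409.97):
Base rate for S-954 is €7.80/liter.
S-954 has an FTA preferential rate, but origin Hesos is not Raveth; base rate stands.
Duty = 2,971 × €7.80 = €23,173.80.
Line 3 (C-406, Ravovia, 3,031 units, €239,903.65):
Base rate for C-406 is €4.69/unit.
Duty = 3,031 × €4.69 = €14,215.39.
Total = €535,826.80 + €23,173.80 + €14,215.39 = €573,215.99.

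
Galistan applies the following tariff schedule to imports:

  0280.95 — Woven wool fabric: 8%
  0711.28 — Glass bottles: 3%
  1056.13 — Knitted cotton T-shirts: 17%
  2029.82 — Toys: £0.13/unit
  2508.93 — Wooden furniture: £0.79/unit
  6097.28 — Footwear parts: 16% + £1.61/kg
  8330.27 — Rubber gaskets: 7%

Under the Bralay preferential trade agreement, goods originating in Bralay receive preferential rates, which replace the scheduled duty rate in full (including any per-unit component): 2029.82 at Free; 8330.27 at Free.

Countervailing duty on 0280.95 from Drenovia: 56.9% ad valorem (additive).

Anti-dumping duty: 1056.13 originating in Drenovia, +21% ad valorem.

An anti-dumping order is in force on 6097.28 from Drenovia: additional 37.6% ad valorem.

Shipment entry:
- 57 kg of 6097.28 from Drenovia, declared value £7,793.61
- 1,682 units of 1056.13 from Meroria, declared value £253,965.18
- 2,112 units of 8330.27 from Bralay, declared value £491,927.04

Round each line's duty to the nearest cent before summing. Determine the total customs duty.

£47,443.22

Line 1 (6097.28, Drenovia, 57 kg, £7,793.61):
Base rate for 6097.28 is 16% + £1.61/kg.
Additional duty on 6097.28 from Drenovia: +37.6%. Applied ad valorem rate: 16% + 37.6% = 53.6%.
Duty = £7,793.61 × 53.6% + 57 × £1.61 = £4,269.14.
Line 2 (1056.13, Meroria, 1,682 units, £253,965.18):
Base rate for 1056.13 is 17%.
The additional-duty order on 1056.13 targets Drenovia, not Meroria; it does not apply.
Duty = £253,965.18 × 17% = £43,174.08.
Line 3 (8330.27, Bralay, 2,112 units, £491,927.04):
Base rate for 8330.27 is 7%.
Origin Bralay qualifies under the Galistan–Bralay agreement and 8330.27 is covered: preferential rate Free applies instead.
Duty = £491,927.04 × 0% = £0.00.
Total = £4,269.14 + £43,174.08 + £0.00 = £47,443.22.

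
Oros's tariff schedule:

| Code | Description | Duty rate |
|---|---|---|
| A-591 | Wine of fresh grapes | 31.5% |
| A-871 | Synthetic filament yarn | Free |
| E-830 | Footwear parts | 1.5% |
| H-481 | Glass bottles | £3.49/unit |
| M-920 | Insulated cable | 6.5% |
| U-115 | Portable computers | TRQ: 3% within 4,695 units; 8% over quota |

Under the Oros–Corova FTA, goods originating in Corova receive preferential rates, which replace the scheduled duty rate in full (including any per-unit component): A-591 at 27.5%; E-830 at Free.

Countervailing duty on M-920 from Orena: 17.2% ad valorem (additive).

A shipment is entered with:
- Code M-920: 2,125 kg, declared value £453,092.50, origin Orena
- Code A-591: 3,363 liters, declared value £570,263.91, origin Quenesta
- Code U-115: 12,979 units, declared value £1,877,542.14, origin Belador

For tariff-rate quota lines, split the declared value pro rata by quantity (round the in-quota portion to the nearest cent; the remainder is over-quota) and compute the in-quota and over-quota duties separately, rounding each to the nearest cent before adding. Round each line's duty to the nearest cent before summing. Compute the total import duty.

Line 1 (M-920, Orena, 2,125 kg, £453,092.50):
Base rate for M-920 is 6.5%.
Additional duty on M-920 from Orena: +17.2%. Applied ad valorem rate: 6.5% + 17.2% = 23.7%.
Duty = £453,092.50 × 23.7% = £107,382.92.
Line 2 (A-591, Quenesta, 3,363 liters, £570,263.91):
Base rate for A-591 is 31.5%.
A-591 has an FTA preferential rate, but origin Quenesta is not Corova; base rate stands.
Duty = £570,263.91 × 31.5% = £179,633.13.
Line 3 (U-115, Belador, 12,979 units, £1,877,542.14):
Code U-115 is under a tariff-rate quota (threshold 4,695 units). In-quota: 4,695 units at 3%; over-quota: 8,284 units at 8%.
Pro-rata value split: in-quota = £1,877,542.14 × 4,695/12,979 = £679,178.70; over-quota = £1,877,542.14 − £679,178.70 = £1,198,363.44.
In-quota duty = £679,178.70 × 3% = £20,375.36. Over-quota duty = £1,198,363.44 × 8% = £95,869.08.
Line duty = £20,375.36 + £95,869.08 = £116,244.44.
Total = £107,382.92 + £179,633.13 + £116,244.44 = £403,260.49.

£403,260.49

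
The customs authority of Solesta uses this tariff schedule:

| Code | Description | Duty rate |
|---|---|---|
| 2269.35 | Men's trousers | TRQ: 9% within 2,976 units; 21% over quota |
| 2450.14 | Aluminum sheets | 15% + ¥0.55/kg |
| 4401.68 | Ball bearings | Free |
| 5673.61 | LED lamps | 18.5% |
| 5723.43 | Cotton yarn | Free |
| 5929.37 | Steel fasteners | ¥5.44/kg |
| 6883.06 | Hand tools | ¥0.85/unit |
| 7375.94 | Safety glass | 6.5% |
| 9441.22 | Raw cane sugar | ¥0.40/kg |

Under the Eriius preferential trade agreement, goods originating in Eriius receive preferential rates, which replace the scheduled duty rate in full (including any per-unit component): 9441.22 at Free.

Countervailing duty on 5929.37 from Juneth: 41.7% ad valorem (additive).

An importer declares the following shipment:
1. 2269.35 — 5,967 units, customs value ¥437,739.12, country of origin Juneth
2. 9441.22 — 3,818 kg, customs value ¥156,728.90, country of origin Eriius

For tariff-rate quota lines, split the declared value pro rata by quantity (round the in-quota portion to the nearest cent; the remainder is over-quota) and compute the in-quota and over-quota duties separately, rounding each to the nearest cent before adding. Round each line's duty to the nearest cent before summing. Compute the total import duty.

Line 1 (2269.35, Juneth, 5,967 units, ¥437,739.12):
Code 2269.35 is under a tariff-rate quota (threshold 2,976 units). In-quota: 2,976 units at 9%; over-quota: 2,991 units at 21%.
Pro-rata value split: in-quota = ¥437,739.12 × 2,976/5,967 = ¥218,319.36; over-quota = ¥437,739.12 − ¥218,319.36 = ¥219,419.76.
In-quota duty = ¥218,319.36 × 9% = ¥19,648.74. Over-quota duty = ¥219,419.76 × 21% = ¥46,078.15.
Line duty = ¥19,648.74 + ¥46,078.15 = ¥65,726.89.
Line 2 (9441.22, Eriius, 3,818 kg, ¥156,728.90):
Base rate for 9441.22 is ¥0.40/kg.
Origin Eriius qualifies under the Solesta–Eriius agreement and 9441.22 is covered: preferential rate Free applies instead.
Duty = ¥156,728.90 × 0% = ¥0.00.
Total = ¥65,726.89 + ¥0.00 = ¥65,726.89.

¥65,726.89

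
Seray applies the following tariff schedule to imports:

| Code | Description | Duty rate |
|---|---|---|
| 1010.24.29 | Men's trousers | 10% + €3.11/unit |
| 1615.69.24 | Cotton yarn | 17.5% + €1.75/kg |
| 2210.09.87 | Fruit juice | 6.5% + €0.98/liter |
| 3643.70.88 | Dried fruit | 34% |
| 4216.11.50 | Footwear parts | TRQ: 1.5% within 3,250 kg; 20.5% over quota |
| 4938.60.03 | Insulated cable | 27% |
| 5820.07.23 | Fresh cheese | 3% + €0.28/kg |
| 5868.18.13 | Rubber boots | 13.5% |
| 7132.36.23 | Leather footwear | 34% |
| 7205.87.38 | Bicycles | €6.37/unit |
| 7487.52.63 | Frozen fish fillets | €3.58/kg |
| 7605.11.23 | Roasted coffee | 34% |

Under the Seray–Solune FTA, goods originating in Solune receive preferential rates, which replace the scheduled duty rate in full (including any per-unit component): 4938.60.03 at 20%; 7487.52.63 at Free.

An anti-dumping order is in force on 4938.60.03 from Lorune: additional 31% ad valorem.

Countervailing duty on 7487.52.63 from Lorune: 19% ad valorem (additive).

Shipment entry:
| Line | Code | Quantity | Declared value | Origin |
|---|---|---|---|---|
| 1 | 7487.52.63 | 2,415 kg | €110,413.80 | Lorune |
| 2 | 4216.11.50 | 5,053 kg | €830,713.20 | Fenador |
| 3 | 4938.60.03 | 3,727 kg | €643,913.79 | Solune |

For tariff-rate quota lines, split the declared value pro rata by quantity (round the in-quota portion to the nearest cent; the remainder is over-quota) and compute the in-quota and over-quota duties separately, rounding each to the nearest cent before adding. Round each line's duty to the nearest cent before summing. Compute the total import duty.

Line 1 (7487.52.63, Lorune, 2,415 kg, €110,413.80):
Base rate for 7487.52.63 is €3.58/kg.
7487.52.63 has an FTA preferential rate, but origin Lorune is not Solune; base rate stands.
Additional duty on 7487.52.63 from Lorune: +19% ad valorem. Applied ad valorem rate = 19%.
Duty = €110,413.80 × 19% + 2,415 × €3.58 = €29,624.32.
Line 2 (4216.11.50, Fenador, 5,053 kg, €830,713.20):
Code 4216.11.50 is under a tariff-rate quota (threshold 3,250 kg). In-quota: 3,250 kg at 1.5%; over-quota: 1,803 kg at 20.5%.
Pro-rata value split: in-quota = €830,713.20 × 3,250/5,053 = €534,300.00; over-quota = €830,713.20 − €534,300.00 = €296,413.20.
In-quota duty = €534,300.00 × 1.5% = €8,014.50. Over-quota duty = €296,413.20 × 20.5% = €60,764.71.
Line duty = €8,014.50 + €60,764.71 = €68,779.21.
Line 3 (4938.60.03, Solune, 3,727 kg, €643,913.79):
Base rate for 4938.60.03 is 27%.
Origin Solune qualifies under the Seray–Solune agreement and 4938.60.03 is covered: preferential rate 20% applies instead.
The additional-duty order on 4938.60.03 targets Lorune, not Solune; it does not apply.
Duty = €643,913.79 × 20% = €128,782.76.
Total = €29,624.32 + €68,779.21 + €128,782.76 = €227,186.29.

€227,186.29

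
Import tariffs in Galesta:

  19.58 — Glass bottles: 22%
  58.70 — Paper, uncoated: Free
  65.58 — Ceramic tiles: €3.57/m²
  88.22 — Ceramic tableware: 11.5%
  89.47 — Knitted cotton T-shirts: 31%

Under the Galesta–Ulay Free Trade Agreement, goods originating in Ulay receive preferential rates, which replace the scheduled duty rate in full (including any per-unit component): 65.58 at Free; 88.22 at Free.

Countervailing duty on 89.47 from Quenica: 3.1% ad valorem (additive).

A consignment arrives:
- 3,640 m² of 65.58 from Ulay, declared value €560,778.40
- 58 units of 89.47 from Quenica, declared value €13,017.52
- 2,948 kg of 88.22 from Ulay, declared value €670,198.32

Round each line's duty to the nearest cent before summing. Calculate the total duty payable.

Line 1 (65.58, Ulay, 3,640 m², €560,778.40):
Base rate for 65.58 is €3.57/m².
Origin Ulay qualifies under the Galesta–Ulay agreement and 65.58 is covered: preferential rate Free applies instead.
Duty = €560,778.40 × 0% = €0.00.
Line 2 (89.47, Quenica, 58 units, €13,017.52):
Base rate for 89.47 is 31%.
Additional duty on 89.47 from Quenica: +3.1%. Applied ad valorem rate: 31% + 3.1% = 34.1%.
Duty = €13,017.52 × 34.1% = €4,438.97.
Line 3 (88.22, Ulay, 2,948 kg, €670,198.32):
Base rate for 88.22 is 11.5%.
Origin Ulay qualifies under the Galesta–Ulay agreement and 88.22 is covered: preferential rate Free applies instead.
Duty = €670,198.32 × 0% = €0.00.
Total = €0.00 + €4,438.97 + €0.00 = €4,438.97.

€4,438.97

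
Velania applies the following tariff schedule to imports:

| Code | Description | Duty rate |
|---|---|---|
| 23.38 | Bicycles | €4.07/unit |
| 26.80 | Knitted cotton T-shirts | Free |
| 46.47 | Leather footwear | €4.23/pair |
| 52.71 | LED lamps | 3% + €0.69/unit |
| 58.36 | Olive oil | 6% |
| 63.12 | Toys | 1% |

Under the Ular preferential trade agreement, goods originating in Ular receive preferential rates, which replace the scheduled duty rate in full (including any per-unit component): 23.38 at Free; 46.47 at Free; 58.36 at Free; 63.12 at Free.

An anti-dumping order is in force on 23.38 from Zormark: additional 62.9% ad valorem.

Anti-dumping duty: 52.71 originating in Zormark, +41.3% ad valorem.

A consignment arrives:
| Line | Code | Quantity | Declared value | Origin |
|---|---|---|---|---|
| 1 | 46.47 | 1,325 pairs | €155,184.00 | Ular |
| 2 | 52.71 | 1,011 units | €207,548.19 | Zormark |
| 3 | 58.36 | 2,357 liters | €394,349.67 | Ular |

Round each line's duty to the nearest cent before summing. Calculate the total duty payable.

Line 1 (46.47, Ular, 1,325 pairs, €155,184.00):
Base rate for 46.47 is €4.23/pair.
Origin Ular qualifies under the Velania–Ular agreement and 46.47 is covered: preferential rate Free applies instead.
Duty = €155,184.00 × 0% = €0.00.
Line 2 (52.71, Zormark, 1,011 units, €207,548.19):
Base rate for 52.71 is 3% + €0.69/unit.
Additional duty on 52.71 from Zormark: +41.3%. Applied ad valorem rate: 3% + 41.3% = 44.3%.
Duty = €207,548.19 × 44.3% + 1,011 × €0.69 = €92,641.44.
Line 3 (58.36, Ular, 2,357 liters, €394,349.67):
Base rate for 58.36 is 6%.
Origin Ular qualifies under the Velania–Ular agreement and 58.36 is covered: preferential rate Free applies instead.
Duty = €394,349.67 × 0% = €0.00.
Total = €0.00 + €92,641.44 + €0.00 = €92,641.44.

€92,641.44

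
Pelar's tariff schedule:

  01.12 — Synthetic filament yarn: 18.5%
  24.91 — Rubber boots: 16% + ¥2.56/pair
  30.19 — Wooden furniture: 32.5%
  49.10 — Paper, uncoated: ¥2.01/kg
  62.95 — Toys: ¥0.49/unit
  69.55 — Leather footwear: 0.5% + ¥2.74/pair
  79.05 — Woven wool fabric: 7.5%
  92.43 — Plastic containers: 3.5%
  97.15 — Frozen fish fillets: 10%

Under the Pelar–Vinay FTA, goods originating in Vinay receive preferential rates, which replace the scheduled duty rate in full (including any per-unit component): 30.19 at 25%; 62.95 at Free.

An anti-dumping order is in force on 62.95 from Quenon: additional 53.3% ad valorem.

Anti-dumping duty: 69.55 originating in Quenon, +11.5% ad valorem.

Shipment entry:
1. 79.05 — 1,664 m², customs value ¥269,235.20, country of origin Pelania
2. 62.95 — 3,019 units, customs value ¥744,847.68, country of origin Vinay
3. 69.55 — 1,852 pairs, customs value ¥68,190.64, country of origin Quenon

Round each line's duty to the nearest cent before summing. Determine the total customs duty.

Line 1 (79.05, Pelania, 1,664 m², ¥269,235.20):
Base rate for 79.05 is 7.5%.
Duty = ¥269,235.20 × 7.5% = ¥20,192.64.
Line 2 (62.95, Vinay, 3,019 units, ¥744,847.68):
Base rate for 62.95 is ¥0.49/unit.
Origin Vinay qualifies under the Pelar–Vinay agreement and 62.95 is covered: preferential rate Free applies instead.
The additional-duty order on 62.95 targets Quenon, not Vinay; it does not apply.
Duty = ¥744,847.68 × 0% = ¥0.00.
Line 3 (69.55, Quenon, 1,852 pairs, ¥68,190.64):
Base rate for 69.55 is 0.5% + ¥2.74/pair.
Additional duty on 69.55 from Quenon: +11.5%. Applied ad valorem rate: 0.5% + 11.5% = 12%.
Duty = ¥68,190.64 × 12% + 1,852 × ¥2.74 = ¥13,257.36.
Total = ¥20,192.64 + ¥0.00 + ¥13,257.36 = ¥33,450.00.

¥33,450.00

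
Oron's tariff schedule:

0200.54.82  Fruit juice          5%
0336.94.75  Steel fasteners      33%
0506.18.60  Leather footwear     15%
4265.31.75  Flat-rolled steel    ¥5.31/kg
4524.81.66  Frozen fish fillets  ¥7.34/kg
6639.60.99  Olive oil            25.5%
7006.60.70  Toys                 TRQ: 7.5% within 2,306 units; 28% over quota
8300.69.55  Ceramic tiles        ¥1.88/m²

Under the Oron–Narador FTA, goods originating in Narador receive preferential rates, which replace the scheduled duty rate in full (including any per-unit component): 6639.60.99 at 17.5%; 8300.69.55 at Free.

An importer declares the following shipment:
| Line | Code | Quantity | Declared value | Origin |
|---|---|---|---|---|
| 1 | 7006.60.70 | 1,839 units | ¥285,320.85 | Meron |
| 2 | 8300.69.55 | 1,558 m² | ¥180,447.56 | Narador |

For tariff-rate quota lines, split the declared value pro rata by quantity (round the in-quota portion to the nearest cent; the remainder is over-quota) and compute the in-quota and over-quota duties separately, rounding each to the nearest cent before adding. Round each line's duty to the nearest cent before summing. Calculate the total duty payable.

Line 1 (7006.60.70, Meron, 1,839 units, ¥285,320.85):
Code 7006.60.70 is under a tariff-rate quota (threshold 2,306 units). Quantity 1,839 units is within the quota, so the in-quota rate 7.5% applies to the full value.
Duty = ¥285,320.85 × 7.5% = ¥21,399.06.
Line 2 (8300.69.55, Narador, 1,558 m², ¥180,447.56):
Base rate for 8300.69.55 is ¥1.88/m².
Origin Narador qualifies under the Oron–Narador agreement and 8300.69.55 is covered: preferential rate Free applies instead.
Duty = ¥180,447.56 × 0% = ¥0.00.
Total = ¥21,399.06 + ¥0.00 = ¥21,399.06.

¥21,399.06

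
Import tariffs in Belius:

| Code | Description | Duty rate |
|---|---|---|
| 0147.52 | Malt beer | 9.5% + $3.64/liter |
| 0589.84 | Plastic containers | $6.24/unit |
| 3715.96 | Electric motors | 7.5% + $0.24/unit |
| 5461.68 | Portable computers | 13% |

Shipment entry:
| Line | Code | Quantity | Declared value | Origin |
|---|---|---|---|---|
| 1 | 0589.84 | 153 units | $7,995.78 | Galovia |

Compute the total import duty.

Line 1 (0589.84, Galovia, 153 units, $7,995.78):
Base rate for 0589.84 is $6.24/unit.
Duty = 153 × $6.24 = $954.72.

$954.72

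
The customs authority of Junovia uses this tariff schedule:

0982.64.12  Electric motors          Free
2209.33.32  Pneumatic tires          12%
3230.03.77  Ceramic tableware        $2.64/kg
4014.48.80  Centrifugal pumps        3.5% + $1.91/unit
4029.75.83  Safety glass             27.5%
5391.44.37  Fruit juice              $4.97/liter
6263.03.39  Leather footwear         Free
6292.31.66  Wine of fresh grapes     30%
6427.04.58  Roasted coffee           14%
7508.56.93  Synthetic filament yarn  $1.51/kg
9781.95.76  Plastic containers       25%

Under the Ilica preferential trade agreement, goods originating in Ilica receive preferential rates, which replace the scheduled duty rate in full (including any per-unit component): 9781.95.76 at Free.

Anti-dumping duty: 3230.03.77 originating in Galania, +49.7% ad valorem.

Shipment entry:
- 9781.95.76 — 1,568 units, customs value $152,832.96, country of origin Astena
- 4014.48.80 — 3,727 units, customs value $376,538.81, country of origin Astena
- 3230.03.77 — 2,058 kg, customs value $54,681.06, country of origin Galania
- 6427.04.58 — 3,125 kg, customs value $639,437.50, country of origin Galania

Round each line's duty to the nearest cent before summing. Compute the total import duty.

Line 1 (9781.95.76, Astena, 1,568 units, $152,832.96):
Base rate for 9781.95.76 is 25%.
9781.95.76 has an FTA preferential rate, but origin Astena is not Ilica; base rate stands.
Duty = $152,832.96 × 25% = $38,208.24.
Line 2 (4014.48.80, Astena, 3,727 units, $376,538.81):
Base rate for 4014.48.80 is 3.5% + $1.91/unit.
Duty = $376,538.81 × 3.5% + 3,727 × $1.91 = $20,297.43.
Line 3 (3230.03.77, Galania, 2,058 kg, $54,681.06):
Base rate for 3230.03.77 is $2.64/kg.
Additional duty on 3230.03.77 from Galania: +49.7% ad valorem. Applied ad valorem rate = 49.7%.
Duty = $54,681.06 × 49.7% + 2,058 × $2.64 = $32,609.61.
Line 4 (6427.04.58, Galania, 3,125 kg, $639,437.50):
Base rate for 6427.04.58 is 14%.
Duty = $639,437.50 × 14% = $89,521.25.
Total = $38,208.24 + $20,297.43 + $32,609.61 + $89,521.25 = $180,636.53.

$180,636.53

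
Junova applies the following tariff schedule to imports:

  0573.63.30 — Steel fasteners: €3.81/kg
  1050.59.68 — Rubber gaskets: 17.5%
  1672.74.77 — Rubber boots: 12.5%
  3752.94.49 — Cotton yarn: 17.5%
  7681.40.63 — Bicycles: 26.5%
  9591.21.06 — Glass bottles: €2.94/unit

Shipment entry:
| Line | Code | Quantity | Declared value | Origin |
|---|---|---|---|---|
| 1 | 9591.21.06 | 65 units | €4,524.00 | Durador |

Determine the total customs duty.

€191.10

Line 1 (9591.21.06, Durador, 65 units, €4,524.00):
Base rate for 9591.21.06 is €2.94/unit.
Duty = 65 × €2.94 = €191.10.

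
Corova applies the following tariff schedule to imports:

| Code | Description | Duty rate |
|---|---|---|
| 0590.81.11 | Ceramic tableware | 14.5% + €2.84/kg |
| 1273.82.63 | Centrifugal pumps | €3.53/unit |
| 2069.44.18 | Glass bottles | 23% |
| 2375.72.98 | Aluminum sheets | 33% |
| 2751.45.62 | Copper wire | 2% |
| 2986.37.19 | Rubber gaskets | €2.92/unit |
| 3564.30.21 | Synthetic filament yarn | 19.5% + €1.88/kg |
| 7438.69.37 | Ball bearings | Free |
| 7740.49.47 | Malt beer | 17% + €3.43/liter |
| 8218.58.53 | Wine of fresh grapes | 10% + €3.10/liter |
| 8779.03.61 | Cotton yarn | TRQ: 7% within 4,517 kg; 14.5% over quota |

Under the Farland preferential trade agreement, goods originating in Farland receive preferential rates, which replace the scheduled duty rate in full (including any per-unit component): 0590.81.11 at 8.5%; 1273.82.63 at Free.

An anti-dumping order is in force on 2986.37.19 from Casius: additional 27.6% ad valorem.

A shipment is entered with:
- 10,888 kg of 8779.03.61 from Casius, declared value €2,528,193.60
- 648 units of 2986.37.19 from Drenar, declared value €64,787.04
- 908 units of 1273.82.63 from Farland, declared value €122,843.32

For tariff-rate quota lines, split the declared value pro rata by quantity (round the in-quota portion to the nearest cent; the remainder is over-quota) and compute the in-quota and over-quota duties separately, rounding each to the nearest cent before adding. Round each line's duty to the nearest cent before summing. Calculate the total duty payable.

€289,816.68

Line 1 (8779.03.61, Casius, 10,888 kg, €2,528,193.60):
Code 8779.03.61 is under a tariff-rate quota (threshold 4,517 kg). In-quota: 4,517 kg at 7%; over-quota: 6,371 kg at 14.5%.
Pro-rata value split: in-quota = €2,528,193.60 × 4,517/10,888 = €1,048,847.40; over-quota = €2,528,193.60 − €1,048,847.40 = €1,479,346.20.
In-quota duty = €1,048,847.40 × 7% = €73,419.32. Over-quota duty = €1,479,346.20 × 14.5% = €214,505.20.
Line duty = €73,419.32 + €214,505.20 = €287,924.52.
Line 2 (2986.37.19, Drenar, 648 units, €64,787.04):
Base rate for 2986.37.19 is €2.92/unit.
The additional-duty order on 2986.37.19 targets Casius, not Drenar; it does not apply.
Duty = 648 × €2.92 = €1,892.16.
Line 3 (1273.82.63, Farland, 908 units, €122,843.32):
Base rate for 1273.82.63 is €3.53/unit.
Origin Farland qualifies under the Corova–Farland agreement and 1273.82.63 is covered: preferential rate Free applies instead.
Duty = €122,843.32 × 0% = €0.00.
Total = €287,924.52 + €1,892.16 + €0.00 = €289,816.68.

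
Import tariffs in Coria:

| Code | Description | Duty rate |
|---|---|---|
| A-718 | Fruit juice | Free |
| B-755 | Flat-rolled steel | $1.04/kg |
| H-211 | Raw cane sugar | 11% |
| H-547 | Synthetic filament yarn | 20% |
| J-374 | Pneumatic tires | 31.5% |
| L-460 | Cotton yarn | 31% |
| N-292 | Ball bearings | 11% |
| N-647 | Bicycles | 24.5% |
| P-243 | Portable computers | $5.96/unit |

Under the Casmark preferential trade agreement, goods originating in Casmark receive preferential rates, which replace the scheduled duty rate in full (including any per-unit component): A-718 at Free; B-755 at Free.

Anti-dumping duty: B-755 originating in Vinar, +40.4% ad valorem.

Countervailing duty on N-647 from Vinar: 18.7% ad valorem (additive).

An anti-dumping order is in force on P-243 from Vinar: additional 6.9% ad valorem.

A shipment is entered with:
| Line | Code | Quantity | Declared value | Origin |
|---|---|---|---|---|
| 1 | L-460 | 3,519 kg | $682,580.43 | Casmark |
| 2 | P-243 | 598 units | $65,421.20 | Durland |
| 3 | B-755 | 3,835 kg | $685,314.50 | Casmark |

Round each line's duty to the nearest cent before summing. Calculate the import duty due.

Line 1 (L-460, Casmark, 3,519 kg, $682,580.43):
Base rate for L-460 is 31%.
Origin Casmark is the FTA partner but L-460 is not on the preference list; base rate stands.
Duty = $682,580.43 × 31% = $211,599.93.
Line 2 (P-243, Durland, 598 units, $65,421.20):
Base rate for P-243 is $5.96/unit.
The additional-duty order on P-243 targets Vinar, not Durland; it does not apply.
Duty = 598 × $5.96 = $3,564.08.
Line 3 (B-755, Casmark, 3,835 kg, $685,314.50):
Base rate for B-755 is $1.04/kg.
Origin Casmark qualifies under the Coria–Casmark agreement and B-755 is covered: preferential rate Free applies instead.
The additional-duty order on B-755 targets Vinar, not Casmark; it does not apply.
Duty = $685,314.50 × 0% = $0.00.
Total = $211,599.93 + $3,564.08 + $0.00 = $215,164.01.

$215,164.01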